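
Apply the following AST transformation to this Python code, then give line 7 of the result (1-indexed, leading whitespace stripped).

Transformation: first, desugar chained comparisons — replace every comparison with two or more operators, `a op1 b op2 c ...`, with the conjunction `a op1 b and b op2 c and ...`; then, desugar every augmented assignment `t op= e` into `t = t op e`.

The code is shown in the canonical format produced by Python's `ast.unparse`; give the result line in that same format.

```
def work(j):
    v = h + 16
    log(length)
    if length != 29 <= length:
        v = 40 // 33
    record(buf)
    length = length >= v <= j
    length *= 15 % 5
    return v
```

Transformed code:
def work(j):
    v = h + 16
    log(length)
    if length != 29 and 29 <= length:
        v = 40 // 33
    record(buf)
    length = length >= v and v <= j
    length = length * (15 % 5)
    return v

length = length >= v and v <= j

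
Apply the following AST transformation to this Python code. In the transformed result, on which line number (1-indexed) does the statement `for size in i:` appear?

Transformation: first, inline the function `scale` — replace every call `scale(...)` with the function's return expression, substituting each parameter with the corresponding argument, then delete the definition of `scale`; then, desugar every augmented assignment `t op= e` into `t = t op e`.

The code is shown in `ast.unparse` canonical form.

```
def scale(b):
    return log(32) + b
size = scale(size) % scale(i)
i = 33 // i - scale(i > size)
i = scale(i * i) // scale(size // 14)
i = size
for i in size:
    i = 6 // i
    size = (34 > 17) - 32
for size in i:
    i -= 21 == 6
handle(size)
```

8

Transformed code:
size = (log(32) + size) % (log(32) + i)
i = 33 // i - (log(32) + (i > size))
i = (log(32) + i * i) // (log(32) + size // 14)
i = size
for i in size:
    i = 6 // i
    size = (34 > 17) - 32
for size in i:
    i = i - (21 == 6)
handle(size)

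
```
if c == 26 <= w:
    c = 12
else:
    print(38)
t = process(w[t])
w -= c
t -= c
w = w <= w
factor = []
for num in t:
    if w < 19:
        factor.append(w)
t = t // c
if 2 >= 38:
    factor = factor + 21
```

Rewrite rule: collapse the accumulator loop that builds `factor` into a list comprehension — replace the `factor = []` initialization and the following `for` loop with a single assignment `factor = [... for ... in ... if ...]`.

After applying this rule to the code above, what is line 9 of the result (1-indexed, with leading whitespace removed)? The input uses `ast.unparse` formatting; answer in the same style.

factor = [w for num in t if w < 19]

Transformed code:
if c == 26 <= w:
    c = 12
else:
    print(38)
t = process(w[t])
w -= c
t -= c
w = w <= w
factor = [w for num in t if w < 19]
t = t // c
if 2 >= 38:
    factor = factor + 21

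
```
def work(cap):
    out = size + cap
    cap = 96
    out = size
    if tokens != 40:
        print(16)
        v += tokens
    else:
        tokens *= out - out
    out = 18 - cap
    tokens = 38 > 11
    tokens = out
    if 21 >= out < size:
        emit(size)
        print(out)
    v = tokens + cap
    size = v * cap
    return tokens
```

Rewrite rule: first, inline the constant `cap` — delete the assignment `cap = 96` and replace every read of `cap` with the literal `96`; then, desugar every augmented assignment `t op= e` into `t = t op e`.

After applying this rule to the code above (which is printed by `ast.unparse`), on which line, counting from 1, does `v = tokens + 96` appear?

Transformed code:
def work(cap):
    out = size + 96
    out = size
    if tokens != 40:
        print(16)
        v = v + tokens
    else:
        tokens = tokens * (out - out)
    out = 18 - 96
    tokens = 38 > 11
    tokens = out
    if 21 >= out < size:
        emit(size)
        print(out)
    v = tokens + 96
    size = v * 96
    return tokens

15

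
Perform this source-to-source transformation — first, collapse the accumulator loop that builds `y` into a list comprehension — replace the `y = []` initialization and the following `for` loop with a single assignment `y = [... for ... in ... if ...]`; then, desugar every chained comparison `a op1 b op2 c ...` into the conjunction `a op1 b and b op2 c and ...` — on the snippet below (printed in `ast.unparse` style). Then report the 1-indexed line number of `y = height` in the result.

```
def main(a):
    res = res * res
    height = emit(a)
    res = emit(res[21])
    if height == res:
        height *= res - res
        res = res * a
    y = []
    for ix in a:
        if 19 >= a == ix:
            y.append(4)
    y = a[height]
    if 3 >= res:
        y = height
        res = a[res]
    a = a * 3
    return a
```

11

Transformed code:
def main(a):
    res = res * res
    height = emit(a)
    res = emit(res[21])
    if height == res:
        height *= res - res
        res = res * a
    y = [4 for ix in a if 19 >= a and a == ix]
    y = a[height]
    if 3 >= res:
        y = height
        res = a[res]
    a = a * 3
    return a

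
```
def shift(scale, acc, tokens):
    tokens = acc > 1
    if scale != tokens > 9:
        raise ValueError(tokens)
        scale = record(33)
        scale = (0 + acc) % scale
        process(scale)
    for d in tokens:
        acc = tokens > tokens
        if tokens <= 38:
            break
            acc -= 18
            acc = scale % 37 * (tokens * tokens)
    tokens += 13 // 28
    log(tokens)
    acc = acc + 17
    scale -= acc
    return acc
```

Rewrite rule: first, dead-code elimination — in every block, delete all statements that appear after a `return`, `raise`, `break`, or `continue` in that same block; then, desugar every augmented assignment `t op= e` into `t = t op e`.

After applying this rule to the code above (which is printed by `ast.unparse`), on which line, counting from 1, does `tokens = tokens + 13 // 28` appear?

9

Transformed code:
def shift(scale, acc, tokens):
    tokens = acc > 1
    if scale != tokens > 9:
        raise ValueError(tokens)
    for d in tokens:
        acc = tokens > tokens
        if tokens <= 38:
            break
    tokens = tokens + 13 // 28
    log(tokens)
    acc = acc + 17
    scale = scale - acc
    return acc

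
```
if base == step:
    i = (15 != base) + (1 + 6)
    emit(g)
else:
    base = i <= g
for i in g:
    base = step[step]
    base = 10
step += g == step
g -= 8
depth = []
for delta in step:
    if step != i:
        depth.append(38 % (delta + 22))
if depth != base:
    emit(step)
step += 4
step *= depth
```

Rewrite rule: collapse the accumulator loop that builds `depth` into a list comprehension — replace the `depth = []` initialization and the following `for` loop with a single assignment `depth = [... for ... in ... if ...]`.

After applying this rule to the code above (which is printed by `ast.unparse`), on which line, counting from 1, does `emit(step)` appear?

Transformed code:
if base == step:
    i = (15 != base) + (1 + 6)
    emit(g)
else:
    base = i <= g
for i in g:
    base = step[step]
    base = 10
step += g == step
g -= 8
depth = [38 % (delta + 22) for delta in step if step != i]
if depth != base:
    emit(step)
step += 4
step *= depth

13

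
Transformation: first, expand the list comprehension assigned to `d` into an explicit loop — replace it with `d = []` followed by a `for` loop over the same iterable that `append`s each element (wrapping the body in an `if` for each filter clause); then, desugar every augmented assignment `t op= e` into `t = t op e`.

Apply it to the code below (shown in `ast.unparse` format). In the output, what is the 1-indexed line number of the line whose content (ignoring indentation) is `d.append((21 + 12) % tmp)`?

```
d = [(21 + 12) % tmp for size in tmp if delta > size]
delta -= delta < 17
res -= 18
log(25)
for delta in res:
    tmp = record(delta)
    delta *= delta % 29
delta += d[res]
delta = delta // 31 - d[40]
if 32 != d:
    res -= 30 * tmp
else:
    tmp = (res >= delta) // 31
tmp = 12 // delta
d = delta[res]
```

4

Transformed code:
d = []
for size in tmp:
    if delta > size:
        d.append((21 + 12) % tmp)
delta = delta - (delta < 17)
res = res - 18
log(25)
for delta in res:
    tmp = record(delta)
    delta = delta * (delta % 29)
delta = delta + d[res]
delta = delta // 31 - d[40]
if 32 != d:
    res = res - 30 * tmp
else:
    tmp = (res >= delta) // 31
tmp = 12 // delta
d = delta[res]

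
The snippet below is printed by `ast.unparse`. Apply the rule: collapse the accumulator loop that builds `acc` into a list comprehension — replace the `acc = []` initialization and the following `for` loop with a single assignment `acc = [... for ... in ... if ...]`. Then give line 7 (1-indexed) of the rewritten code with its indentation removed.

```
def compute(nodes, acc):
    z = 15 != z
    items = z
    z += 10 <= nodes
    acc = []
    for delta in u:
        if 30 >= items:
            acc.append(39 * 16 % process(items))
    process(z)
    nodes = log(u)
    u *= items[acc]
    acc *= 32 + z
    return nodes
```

nodes = log(u)

Transformed code:
def compute(nodes, acc):
    z = 15 != z
    items = z
    z += 10 <= nodes
    acc = [39 * 16 % process(items) for delta in u if 30 >= items]
    process(z)
    nodes = log(u)
    u *= items[acc]
    acc *= 32 + z
    return nodes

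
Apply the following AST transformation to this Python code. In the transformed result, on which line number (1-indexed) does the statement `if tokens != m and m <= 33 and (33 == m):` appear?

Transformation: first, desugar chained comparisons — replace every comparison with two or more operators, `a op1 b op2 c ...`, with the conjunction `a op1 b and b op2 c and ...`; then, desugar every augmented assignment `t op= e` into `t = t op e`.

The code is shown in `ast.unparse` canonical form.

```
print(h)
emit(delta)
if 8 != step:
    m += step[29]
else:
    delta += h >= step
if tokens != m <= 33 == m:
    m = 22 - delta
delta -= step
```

Transformed code:
print(h)
emit(delta)
if 8 != step:
    m = m + step[29]
else:
    delta = delta + (h >= step)
if tokens != m and m <= 33 and (33 == m):
    m = 22 - delta
delta = delta - step

7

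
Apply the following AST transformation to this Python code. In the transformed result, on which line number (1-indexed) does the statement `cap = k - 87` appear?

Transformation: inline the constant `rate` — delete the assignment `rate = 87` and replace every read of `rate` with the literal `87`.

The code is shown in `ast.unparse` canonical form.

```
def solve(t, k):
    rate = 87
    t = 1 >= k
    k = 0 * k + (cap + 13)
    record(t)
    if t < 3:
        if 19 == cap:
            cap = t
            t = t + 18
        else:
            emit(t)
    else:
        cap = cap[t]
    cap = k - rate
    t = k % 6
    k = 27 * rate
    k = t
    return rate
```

13

Transformed code:
def solve(t, k):
    t = 1 >= k
    k = 0 * k + (cap + 13)
    record(t)
    if t < 3:
        if 19 == cap:
            cap = t
            t = t + 18
        else:
            emit(t)
    else:
        cap = cap[t]
    cap = k - 87
    t = k % 6
    k = 27 * 87
    k = t
    return 87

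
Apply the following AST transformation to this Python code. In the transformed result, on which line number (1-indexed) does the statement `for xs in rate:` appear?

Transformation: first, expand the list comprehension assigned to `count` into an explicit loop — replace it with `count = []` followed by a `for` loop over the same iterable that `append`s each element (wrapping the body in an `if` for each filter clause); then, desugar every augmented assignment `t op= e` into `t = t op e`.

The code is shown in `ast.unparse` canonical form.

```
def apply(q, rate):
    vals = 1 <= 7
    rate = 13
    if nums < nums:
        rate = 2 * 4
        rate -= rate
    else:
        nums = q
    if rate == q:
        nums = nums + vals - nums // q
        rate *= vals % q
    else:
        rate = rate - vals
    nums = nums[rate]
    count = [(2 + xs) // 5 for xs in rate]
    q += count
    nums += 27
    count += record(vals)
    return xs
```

16

Transformed code:
def apply(q, rate):
    vals = 1 <= 7
    rate = 13
    if nums < nums:
        rate = 2 * 4
        rate = rate - rate
    else:
        nums = q
    if rate == q:
        nums = nums + vals - nums // q
        rate = rate * (vals % q)
    else:
        rate = rate - vals
    nums = nums[rate]
    count = []
    for xs in rate:
        count.append((2 + xs) // 5)
    q = q + count
    nums = nums + 27
    count = count + record(vals)
    return xs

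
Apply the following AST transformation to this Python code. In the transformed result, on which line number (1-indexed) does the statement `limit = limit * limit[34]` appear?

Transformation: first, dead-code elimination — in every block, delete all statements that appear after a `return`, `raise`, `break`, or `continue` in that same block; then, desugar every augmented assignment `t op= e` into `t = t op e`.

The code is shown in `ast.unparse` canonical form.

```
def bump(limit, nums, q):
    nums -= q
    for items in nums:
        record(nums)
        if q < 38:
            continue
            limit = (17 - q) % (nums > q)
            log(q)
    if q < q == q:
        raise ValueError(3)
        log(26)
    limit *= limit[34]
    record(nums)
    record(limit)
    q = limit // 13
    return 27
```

Transformed code:
def bump(limit, nums, q):
    nums = nums - q
    for items in nums:
        record(nums)
        if q < 38:
            continue
    if q < q == q:
        raise ValueError(3)
    limit = limit * limit[34]
    record(nums)
    record(limit)
    q = limit // 13
    return 27

9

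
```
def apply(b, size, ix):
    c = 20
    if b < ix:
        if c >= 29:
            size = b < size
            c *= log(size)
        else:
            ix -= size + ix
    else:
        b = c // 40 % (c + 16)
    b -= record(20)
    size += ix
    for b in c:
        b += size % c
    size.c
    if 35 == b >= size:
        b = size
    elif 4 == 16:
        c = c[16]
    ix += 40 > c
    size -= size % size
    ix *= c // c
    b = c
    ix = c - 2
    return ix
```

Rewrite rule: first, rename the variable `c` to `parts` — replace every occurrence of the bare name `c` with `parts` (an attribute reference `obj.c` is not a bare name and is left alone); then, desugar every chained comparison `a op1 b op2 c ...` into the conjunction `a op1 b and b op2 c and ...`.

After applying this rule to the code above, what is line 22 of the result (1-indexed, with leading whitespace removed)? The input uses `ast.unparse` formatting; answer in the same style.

ix *= parts // parts

Transformed code:
def apply(b, size, ix):
    parts = 20
    if b < ix:
        if parts >= 29:
            size = b < size
            parts *= log(size)
        else:
            ix -= size + ix
    else:
        b = parts // 40 % (parts + 16)
    b -= record(20)
    size += ix
    for b in parts:
        b += size % parts
    size.c
    if 35 == b and b >= size:
        b = size
    elif 4 == 16:
        parts = parts[16]
    ix += 40 > parts
    size -= size % size
    ix *= parts // parts
    b = parts
    ix = parts - 2
    return ix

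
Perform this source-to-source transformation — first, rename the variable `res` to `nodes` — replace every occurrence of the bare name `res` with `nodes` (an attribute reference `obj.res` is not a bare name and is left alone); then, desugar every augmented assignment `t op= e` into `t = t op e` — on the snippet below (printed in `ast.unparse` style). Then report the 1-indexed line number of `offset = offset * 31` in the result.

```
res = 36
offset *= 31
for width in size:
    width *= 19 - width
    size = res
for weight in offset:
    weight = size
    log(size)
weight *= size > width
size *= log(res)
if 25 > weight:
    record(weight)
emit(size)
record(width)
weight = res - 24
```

2

Transformed code:
nodes = 36
offset = offset * 31
for width in size:
    width = width * (19 - width)
    size = nodes
for weight in offset:
    weight = size
    log(size)
weight = weight * (size > width)
size = size * log(nodes)
if 25 > weight:
    record(weight)
emit(size)
record(width)
weight = nodes - 24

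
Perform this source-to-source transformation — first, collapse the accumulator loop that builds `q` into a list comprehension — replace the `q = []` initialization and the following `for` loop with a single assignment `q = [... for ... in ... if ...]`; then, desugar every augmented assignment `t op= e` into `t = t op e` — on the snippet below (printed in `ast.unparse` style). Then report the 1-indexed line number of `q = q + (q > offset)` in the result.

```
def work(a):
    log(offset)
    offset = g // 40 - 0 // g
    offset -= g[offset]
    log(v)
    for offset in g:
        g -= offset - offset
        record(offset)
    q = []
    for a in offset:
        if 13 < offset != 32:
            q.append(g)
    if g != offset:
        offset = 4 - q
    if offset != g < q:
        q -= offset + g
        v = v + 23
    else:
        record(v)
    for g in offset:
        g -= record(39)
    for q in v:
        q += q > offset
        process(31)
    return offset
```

Transformed code:
def work(a):
    log(offset)
    offset = g // 40 - 0 // g
    offset = offset - g[offset]
    log(v)
    for offset in g:
        g = g - (offset - offset)
        record(offset)
    q = [g for a in offset if 13 < offset != 32]
    if g != offset:
        offset = 4 - q
    if offset != g < q:
        q = q - (offset + g)
        v = v + 23
    else:
        record(v)
    for g in offset:
        g = g - record(39)
    for q in v:
        q = q + (q > offset)
        process(31)
    return offset

20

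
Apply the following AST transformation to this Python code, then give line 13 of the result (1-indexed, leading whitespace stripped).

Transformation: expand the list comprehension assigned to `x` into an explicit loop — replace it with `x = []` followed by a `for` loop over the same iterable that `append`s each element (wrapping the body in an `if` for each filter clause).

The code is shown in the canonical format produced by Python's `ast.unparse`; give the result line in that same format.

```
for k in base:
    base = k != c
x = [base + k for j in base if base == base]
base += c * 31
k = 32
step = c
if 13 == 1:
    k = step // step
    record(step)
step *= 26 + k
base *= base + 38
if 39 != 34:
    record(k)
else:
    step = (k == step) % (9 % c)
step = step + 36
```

step *= 26 + k

Transformed code:
for k in base:
    base = k != c
x = []
for j in base:
    if base == base:
        x.append(base + k)
base += c * 31
k = 32
step = c
if 13 == 1:
    k = step // step
    record(step)
step *= 26 + k
base *= base + 38
if 39 != 34:
    record(k)
else:
    step = (k == step) % (9 % c)
step = step + 36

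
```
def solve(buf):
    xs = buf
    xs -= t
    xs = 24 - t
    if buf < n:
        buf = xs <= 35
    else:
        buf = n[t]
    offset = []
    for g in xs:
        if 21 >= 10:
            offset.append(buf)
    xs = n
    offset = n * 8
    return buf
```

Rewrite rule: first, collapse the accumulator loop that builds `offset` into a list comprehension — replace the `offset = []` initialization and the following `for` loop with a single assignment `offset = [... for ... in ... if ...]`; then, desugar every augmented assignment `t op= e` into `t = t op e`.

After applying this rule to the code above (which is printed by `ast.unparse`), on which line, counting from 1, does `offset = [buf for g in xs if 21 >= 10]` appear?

9

Transformed code:
def solve(buf):
    xs = buf
    xs = xs - t
    xs = 24 - t
    if buf < n:
        buf = xs <= 35
    else:
        buf = n[t]
    offset = [buf for g in xs if 21 >= 10]
    xs = n
    offset = n * 8
    return buf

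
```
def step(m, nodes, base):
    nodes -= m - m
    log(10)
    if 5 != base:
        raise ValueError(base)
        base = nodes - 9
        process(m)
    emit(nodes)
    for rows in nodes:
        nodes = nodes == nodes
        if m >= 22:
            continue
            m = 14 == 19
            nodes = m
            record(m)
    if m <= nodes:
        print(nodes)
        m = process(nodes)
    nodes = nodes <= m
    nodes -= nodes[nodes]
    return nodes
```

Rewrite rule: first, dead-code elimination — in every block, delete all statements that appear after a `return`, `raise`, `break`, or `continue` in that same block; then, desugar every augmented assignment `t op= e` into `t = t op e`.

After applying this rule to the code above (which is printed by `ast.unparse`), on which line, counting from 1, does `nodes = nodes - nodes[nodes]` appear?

Transformed code:
def step(m, nodes, base):
    nodes = nodes - (m - m)
    log(10)
    if 5 != base:
        raise ValueError(base)
    emit(nodes)
    for rows in nodes:
        nodes = nodes == nodes
        if m >= 22:
            continue
    if m <= nodes:
        print(nodes)
        m = process(nodes)
    nodes = nodes <= m
    nodes = nodes - nodes[nodes]
    return nodes

15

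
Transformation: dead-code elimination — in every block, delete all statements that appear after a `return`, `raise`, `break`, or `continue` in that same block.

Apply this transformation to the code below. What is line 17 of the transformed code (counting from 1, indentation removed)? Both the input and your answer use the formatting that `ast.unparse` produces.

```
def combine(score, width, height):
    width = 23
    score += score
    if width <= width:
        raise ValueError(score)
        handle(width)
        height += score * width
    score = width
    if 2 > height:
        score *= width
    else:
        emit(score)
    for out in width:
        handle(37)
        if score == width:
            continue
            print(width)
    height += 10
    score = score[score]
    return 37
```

Transformed code:
def combine(score, width, height):
    width = 23
    score += score
    if width <= width:
        raise ValueError(score)
    score = width
    if 2 > height:
        score *= width
    else:
        emit(score)
    for out in width:
        handle(37)
        if score == width:
            continue
    height += 10
    score = score[score]
    return 37

return 37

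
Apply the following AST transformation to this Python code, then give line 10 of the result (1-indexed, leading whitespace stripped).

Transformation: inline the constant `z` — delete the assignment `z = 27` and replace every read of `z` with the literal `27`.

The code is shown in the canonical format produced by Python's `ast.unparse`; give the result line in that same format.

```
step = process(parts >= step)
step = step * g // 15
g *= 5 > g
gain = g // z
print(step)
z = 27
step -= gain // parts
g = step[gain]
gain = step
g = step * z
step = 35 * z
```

Transformed code:
step = process(parts >= step)
step = step * g // 15
g *= 5 > g
gain = g // 27
print(step)
step -= gain // parts
g = step[gain]
gain = step
g = step * 27
step = 35 * 27

step = 35 * 27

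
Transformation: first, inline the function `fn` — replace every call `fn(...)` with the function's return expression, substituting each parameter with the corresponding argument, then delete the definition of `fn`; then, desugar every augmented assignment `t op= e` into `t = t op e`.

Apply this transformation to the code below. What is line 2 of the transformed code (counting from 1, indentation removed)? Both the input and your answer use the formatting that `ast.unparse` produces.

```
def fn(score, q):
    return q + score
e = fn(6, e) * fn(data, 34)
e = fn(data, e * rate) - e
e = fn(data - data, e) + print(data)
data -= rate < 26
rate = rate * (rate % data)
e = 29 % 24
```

Transformed code:
e = (e + 6) * (34 + data)
e = e * rate + data - e
e = e + (data - data) + print(data)
data = data - (rate < 26)
rate = rate * (rate % data)
e = 29 % 24

e = e * rate + data - e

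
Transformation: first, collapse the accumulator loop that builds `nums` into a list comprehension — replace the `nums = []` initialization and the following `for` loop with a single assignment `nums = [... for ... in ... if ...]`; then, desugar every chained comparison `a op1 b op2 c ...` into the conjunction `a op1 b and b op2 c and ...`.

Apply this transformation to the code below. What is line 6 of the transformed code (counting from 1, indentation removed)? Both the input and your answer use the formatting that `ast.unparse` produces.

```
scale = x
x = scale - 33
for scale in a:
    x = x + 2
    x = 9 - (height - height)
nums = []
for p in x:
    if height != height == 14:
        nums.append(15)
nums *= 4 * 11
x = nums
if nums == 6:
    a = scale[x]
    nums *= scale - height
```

Transformed code:
scale = x
x = scale - 33
for scale in a:
    x = x + 2
    x = 9 - (height - height)
nums = [15 for p in x if height != height and height == 14]
nums *= 4 * 11
x = nums
if nums == 6:
    a = scale[x]
    nums *= scale - height

nums = [15 for p in x if height != height and height == 14]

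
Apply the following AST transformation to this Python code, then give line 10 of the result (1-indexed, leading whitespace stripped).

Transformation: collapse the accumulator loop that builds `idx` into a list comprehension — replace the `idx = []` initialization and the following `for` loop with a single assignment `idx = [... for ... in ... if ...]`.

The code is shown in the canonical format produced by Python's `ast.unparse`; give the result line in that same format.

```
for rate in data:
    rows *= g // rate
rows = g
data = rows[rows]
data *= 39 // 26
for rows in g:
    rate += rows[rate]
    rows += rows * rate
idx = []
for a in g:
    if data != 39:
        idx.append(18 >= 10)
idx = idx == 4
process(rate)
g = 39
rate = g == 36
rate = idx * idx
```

idx = idx == 4

Transformed code:
for rate in data:
    rows *= g // rate
rows = g
data = rows[rows]
data *= 39 // 26
for rows in g:
    rate += rows[rate]
    rows += rows * rate
idx = [18 >= 10 for a in g if data != 39]
idx = idx == 4
process(rate)
g = 39
rate = g == 36
rate = idx * idx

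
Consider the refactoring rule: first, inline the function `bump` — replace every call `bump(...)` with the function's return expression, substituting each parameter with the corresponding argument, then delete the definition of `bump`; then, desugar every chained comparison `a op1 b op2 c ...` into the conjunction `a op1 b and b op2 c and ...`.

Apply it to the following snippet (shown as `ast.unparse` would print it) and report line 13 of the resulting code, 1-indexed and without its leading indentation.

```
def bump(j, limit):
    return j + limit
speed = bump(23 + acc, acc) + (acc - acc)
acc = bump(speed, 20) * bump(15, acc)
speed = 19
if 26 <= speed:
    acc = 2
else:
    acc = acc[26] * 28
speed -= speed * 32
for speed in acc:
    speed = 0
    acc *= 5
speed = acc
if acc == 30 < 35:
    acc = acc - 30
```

Transformed code:
speed = 23 + acc + acc + (acc - acc)
acc = (speed + 20) * (15 + acc)
speed = 19
if 26 <= speed:
    acc = 2
else:
    acc = acc[26] * 28
speed -= speed * 32
for speed in acc:
    speed = 0
    acc *= 5
speed = acc
if acc == 30 and 30 < 35:
    acc = acc - 30

if acc == 30 and 30 < 35:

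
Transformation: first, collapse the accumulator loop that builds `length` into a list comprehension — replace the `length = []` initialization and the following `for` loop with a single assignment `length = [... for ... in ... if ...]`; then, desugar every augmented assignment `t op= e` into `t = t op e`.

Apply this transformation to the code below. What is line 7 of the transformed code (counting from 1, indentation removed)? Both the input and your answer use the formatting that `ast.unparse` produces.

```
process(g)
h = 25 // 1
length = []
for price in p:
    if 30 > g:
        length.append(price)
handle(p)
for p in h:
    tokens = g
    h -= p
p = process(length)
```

h = h - p

Transformed code:
process(g)
h = 25 // 1
length = [price for price in p if 30 > g]
handle(p)
for p in h:
    tokens = g
    h = h - p
p = process(length)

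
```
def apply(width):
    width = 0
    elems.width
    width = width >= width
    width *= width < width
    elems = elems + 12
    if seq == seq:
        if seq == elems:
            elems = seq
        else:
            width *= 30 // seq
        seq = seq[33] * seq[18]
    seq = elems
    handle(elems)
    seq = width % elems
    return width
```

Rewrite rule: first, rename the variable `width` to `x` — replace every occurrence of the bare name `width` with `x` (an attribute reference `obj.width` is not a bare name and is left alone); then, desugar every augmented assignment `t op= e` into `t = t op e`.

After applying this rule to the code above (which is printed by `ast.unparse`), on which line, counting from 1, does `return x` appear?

Transformed code:
def apply(x):
    x = 0
    elems.width
    x = x >= x
    x = x * (x < x)
    elems = elems + 12
    if seq == seq:
        if seq == elems:
            elems = seq
        else:
            x = x * (30 // seq)
        seq = seq[33] * seq[18]
    seq = elems
    handle(elems)
    seq = x % elems
    return x

16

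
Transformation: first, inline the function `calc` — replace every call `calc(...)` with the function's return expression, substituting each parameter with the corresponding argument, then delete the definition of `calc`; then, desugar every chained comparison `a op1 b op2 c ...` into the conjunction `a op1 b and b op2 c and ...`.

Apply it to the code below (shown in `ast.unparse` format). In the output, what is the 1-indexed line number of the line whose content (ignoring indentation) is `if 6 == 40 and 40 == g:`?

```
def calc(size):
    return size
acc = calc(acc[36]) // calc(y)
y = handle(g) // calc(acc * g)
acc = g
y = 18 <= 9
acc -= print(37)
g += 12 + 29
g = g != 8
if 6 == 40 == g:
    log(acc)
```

8

Transformed code:
acc = acc[36] // y
y = handle(g) // (acc * g)
acc = g
y = 18 <= 9
acc -= print(37)
g += 12 + 29
g = g != 8
if 6 == 40 and 40 == g:
    log(acc)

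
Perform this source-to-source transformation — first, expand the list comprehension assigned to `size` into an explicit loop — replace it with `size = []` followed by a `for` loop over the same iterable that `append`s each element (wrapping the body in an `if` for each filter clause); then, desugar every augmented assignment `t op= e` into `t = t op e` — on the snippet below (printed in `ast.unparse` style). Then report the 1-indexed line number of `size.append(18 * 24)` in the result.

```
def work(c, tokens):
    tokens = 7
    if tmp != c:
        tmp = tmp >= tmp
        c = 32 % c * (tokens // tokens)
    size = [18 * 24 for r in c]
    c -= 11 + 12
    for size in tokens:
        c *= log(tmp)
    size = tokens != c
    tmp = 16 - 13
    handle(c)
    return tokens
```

Transformed code:
def work(c, tokens):
    tokens = 7
    if tmp != c:
        tmp = tmp >= tmp
        c = 32 % c * (tokens // tokens)
    size = []
    for r in c:
        size.append(18 * 24)
    c = c - (11 + 12)
    for size in tokens:
        c = c * log(tmp)
    size = tokens != c
    tmp = 16 - 13
    handle(c)
    return tokens

8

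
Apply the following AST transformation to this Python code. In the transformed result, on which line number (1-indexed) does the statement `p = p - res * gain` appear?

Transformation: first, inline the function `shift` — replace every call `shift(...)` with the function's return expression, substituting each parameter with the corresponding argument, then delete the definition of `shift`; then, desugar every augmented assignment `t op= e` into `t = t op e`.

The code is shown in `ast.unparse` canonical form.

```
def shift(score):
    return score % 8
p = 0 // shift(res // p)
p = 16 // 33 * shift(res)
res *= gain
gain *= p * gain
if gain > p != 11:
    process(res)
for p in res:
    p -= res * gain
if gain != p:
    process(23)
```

Transformed code:
p = 0 // (res // p % 8)
p = 16 // 33 * (res % 8)
res = res * gain
gain = gain * (p * gain)
if gain > p != 11:
    process(res)
for p in res:
    p = p - res * gain
if gain != p:
    process(23)

8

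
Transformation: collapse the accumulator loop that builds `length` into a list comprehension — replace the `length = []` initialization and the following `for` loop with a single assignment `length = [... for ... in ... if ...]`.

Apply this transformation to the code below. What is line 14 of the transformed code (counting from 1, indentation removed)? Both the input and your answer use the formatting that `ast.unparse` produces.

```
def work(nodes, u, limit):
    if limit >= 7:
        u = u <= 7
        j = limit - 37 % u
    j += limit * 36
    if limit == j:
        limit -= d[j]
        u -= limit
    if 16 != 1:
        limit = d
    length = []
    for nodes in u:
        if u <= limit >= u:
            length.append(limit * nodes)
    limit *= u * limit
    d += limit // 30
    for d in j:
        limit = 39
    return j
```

Transformed code:
def work(nodes, u, limit):
    if limit >= 7:
        u = u <= 7
        j = limit - 37 % u
    j += limit * 36
    if limit == j:
        limit -= d[j]
        u -= limit
    if 16 != 1:
        limit = d
    length = [limit * nodes for nodes in u if u <= limit >= u]
    limit *= u * limit
    d += limit // 30
    for d in j:
        limit = 39
    return j

for d in j:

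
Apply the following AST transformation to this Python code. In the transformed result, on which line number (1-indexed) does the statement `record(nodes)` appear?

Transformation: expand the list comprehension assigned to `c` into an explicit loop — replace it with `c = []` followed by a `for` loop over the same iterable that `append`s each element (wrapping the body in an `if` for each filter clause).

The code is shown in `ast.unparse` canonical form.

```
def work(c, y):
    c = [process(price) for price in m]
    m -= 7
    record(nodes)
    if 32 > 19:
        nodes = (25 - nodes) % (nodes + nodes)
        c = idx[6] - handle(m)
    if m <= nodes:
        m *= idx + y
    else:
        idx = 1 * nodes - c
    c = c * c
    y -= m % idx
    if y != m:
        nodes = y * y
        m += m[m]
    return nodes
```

6

Transformed code:
def work(c, y):
    c = []
    for price in m:
        c.append(process(price))
    m -= 7
    record(nodes)
    if 32 > 19:
        nodes = (25 - nodes) % (nodes + nodes)
        c = idx[6] - handle(m)
    if m <= nodes:
        m *= idx + y
    else:
        idx = 1 * nodes - c
    c = c * c
    y -= m % idx
    if y != m:
        nodes = y * y
        m += m[m]
    return nodes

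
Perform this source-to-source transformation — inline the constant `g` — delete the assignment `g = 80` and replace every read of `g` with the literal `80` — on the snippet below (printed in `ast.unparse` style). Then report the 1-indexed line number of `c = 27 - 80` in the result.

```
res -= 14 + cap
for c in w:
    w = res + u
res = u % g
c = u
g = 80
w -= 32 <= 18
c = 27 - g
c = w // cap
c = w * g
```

Transformed code:
res -= 14 + cap
for c in w:
    w = res + u
res = u % 80
c = u
w -= 32 <= 18
c = 27 - 80
c = w // cap
c = w * 80

7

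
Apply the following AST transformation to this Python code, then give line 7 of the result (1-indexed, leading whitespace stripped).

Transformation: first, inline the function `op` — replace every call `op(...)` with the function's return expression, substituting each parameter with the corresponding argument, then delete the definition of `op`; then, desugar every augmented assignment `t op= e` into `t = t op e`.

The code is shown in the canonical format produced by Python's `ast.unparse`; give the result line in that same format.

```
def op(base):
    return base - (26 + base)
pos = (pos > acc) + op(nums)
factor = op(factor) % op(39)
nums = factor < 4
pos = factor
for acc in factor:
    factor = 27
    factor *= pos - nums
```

factor = factor * (pos - nums)

Transformed code:
pos = (pos > acc) + (nums - (26 + nums))
factor = (factor - (26 + factor)) % (39 - (26 + 39))
nums = factor < 4
pos = factor
for acc in factor:
    factor = 27
    factor = factor * (pos - nums)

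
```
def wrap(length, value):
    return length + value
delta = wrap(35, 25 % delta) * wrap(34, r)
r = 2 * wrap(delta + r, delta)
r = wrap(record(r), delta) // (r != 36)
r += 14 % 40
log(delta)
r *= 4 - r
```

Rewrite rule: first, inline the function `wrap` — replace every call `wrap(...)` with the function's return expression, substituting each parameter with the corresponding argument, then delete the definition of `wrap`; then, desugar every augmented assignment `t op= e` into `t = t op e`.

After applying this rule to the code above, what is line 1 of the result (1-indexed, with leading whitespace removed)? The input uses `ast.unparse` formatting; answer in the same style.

Transformed code:
delta = (35 + 25 % delta) * (34 + r)
r = 2 * (delta + r + delta)
r = (record(r) + delta) // (r != 36)
r = r + 14 % 40
log(delta)
r = r * (4 - r)

delta = (35 + 25 % delta) * (34 + r)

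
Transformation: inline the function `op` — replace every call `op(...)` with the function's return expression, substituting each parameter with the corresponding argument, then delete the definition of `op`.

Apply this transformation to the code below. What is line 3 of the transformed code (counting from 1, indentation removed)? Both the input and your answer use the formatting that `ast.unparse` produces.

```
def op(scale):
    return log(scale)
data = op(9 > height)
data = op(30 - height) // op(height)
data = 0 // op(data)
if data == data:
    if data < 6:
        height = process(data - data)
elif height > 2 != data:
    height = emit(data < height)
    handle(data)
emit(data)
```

data = 0 // log(data)

Transformed code:
data = log(9 > height)
data = log(30 - height) // log(height)
data = 0 // log(data)
if data == data:
    if data < 6:
        height = process(data - data)
elif height > 2 != data:
    height = emit(data < height)
    handle(data)
emit(data)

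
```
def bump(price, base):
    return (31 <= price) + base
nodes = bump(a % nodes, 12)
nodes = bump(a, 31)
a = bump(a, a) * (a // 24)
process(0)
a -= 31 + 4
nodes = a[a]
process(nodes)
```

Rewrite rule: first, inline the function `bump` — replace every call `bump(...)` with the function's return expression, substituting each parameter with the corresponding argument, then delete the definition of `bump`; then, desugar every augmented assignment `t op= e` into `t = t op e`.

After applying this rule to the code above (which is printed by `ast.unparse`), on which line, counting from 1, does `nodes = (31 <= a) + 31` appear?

2

Transformed code:
nodes = (31 <= a % nodes) + 12
nodes = (31 <= a) + 31
a = ((31 <= a) + a) * (a // 24)
process(0)
a = a - (31 + 4)
nodes = a[a]
process(nodes)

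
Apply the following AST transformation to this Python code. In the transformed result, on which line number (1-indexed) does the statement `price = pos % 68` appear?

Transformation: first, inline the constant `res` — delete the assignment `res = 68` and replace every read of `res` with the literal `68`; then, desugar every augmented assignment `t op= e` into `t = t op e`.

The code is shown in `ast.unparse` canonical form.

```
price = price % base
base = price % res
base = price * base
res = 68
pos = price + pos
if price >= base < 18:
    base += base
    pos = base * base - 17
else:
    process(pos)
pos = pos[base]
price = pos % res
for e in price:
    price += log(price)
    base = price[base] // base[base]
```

11

Transformed code:
price = price % base
base = price % 68
base = price * base
pos = price + pos
if price >= base < 18:
    base = base + base
    pos = base * base - 17
else:
    process(pos)
pos = pos[base]
price = pos % 68
for e in price:
    price = price + log(price)
    base = price[base] // base[base]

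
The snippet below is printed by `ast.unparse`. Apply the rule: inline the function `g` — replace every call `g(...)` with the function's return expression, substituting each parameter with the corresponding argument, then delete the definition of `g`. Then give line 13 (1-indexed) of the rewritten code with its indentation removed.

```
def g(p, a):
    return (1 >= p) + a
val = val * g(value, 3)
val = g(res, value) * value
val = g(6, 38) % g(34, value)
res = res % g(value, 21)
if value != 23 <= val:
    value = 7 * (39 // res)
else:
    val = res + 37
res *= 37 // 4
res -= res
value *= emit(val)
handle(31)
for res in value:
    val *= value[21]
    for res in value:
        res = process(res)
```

Transformed code:
val = val * ((1 >= value) + 3)
val = ((1 >= res) + value) * value
val = ((1 >= 6) + 38) % ((1 >= 34) + value)
res = res % ((1 >= value) + 21)
if value != 23 <= val:
    value = 7 * (39 // res)
else:
    val = res + 37
res *= 37 // 4
res -= res
value *= emit(val)
handle(31)
for res in value:
    val *= value[21]
    for res in value:
        res = process(res)

for res in value: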